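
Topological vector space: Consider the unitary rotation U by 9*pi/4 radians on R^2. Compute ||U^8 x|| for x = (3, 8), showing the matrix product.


U is a rotation by theta = 9*pi/4
U^8 = rotation by 8*theta = 72*pi/4 = 0*pi/4 (mod 2*pi)
cos(0*pi/4) = 1.0000, sin(0*pi/4) = 0.0000
U^8 x = (1.0000 * 3 - 0.0000 * 8, 0.0000 * 3 + 1.0000 * 8)
= (3.0000, 8.0000)
||U^8 x|| = sqrt(3.0000^2 + 8.0000^2) = sqrt(73.0000) = 8.5440

8.5440


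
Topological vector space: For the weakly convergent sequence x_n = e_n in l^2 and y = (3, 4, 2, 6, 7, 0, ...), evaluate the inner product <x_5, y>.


x_5 = e_5 is the standard basis vector with 1 in position 5.
<x_5, y> = y_5 = 7
As n -> infinity, <x_n, y> -> 0, confirming weak convergence of (x_n) to 0.

7


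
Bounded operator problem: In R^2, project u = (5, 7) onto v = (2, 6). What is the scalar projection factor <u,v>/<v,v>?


Computing <u,v> = 5*2 + 7*6 = 52
Computing <v,v> = 2^2 + 6^2 = 40
Projection coefficient = 52/40 = 1.3000

1.3000


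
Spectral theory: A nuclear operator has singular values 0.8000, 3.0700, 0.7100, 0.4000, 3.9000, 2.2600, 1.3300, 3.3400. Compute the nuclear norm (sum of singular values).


The nuclear norm is the sum of all singular values.
||T||_1 = 0.8000 + 3.0700 + 0.7100 + 0.4000 + 3.9000 + 2.2600 + 1.3300 + 3.3400
= 15.8100

15.8100


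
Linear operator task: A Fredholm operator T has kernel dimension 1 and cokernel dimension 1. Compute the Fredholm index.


The Fredholm index is defined as ind(T) = dim(ker T) - dim(coker T)
= 1 - 1
= 0

0


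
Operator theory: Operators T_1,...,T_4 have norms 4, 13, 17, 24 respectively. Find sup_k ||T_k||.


By the Uniform Boundedness Principle, the supremum of norms is finite.
sup_k ||T_k|| = max(4, 13, 17, 24) = 24

24


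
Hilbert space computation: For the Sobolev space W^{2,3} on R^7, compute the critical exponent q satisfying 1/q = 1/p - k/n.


Using the Sobolev embedding formula: 1/q = 1/p - k/n
1/q = 1/3 - 2/7 = 1/21
q = 1/(1/21) = 21

21.0000


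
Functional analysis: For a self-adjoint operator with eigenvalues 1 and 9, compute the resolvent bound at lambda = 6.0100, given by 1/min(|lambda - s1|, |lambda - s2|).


dist(6.0100, {1, 9}) = min(|6.0100 - 1|, |6.0100 - 9|)
= min(5.0100, 2.9900) = 2.9900
Resolvent bound = 1/2.9900 = 0.3344

0.3344


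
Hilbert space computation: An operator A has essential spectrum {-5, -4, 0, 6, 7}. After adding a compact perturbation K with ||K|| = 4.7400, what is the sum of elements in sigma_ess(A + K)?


By Weyl's theorem, the essential spectrum is invariant under compact perturbations.
sigma_ess(A + K) = sigma_ess(A) = {-5, -4, 0, 6, 7}
Sum = -5 + -4 + 0 + 6 + 7 = 4

4


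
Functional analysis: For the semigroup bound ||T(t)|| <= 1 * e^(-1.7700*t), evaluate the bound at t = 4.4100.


||T(4.4100)|| <= 1 * exp(-1.7700 * 4.4100)
= 1 * exp(-7.8057)
= 1 * 4.0741e-04
= 4.0741e-04

4.0741e-04


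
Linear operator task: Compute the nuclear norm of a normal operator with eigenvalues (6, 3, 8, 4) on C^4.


For a normal operator, singular values equal |eigenvalues|.
Trace norm = sum |lambda_i| = 6 + 3 + 8 + 4
= 21

21


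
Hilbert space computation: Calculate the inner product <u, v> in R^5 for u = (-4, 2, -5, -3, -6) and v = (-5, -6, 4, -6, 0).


Computing the standard inner product <u, v> = sum u_i * v_i
= -4*-5 + 2*-6 + -5*4 + -3*-6 + -6*0
= 20 + -12 + -20 + 18 + 0
= 6

6


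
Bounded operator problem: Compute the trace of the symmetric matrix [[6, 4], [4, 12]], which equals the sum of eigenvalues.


For a self-adjoint (symmetric) matrix, the eigenvalues are real.
The sum of eigenvalues equals the trace of the matrix.
trace = 6 + 12 = 18

18


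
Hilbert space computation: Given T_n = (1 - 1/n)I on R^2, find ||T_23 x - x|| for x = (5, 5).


T_23 x - x = (1 - 1/23)x - x = -x/23
||x|| = sqrt(50) = 7.0711
||T_23 x - x|| = ||x||/23 = 7.0711/23 = 0.3074

0.3074


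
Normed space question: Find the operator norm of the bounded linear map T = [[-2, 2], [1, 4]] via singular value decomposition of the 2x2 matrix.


A^T A = [[5, 0], [0, 20]]
trace(A^T A) = 25, det(A^T A) = 100
discriminant = 25^2 - 4*100 = 225
Largest eigenvalue of A^T A = (trace + sqrt(disc))/2 = 20.0000
||T|| = sqrt(20.0000) = 4.4721

4.4721


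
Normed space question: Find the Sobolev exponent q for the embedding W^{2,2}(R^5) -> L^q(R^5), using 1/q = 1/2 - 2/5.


Using the Sobolev embedding formula: 1/q = 1/p - k/n
1/q = 1/2 - 2/5 = 1/10
q = 1/(1/10) = 10

10.0000


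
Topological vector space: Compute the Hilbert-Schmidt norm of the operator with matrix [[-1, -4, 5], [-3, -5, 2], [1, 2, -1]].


The Hilbert-Schmidt norm is sqrt(sum of squares of all entries).
Sum of squares = (-1)^2 + (-4)^2 + 5^2 + (-3)^2 + (-5)^2 + 2^2 + 1^2 + 2^2 + (-1)^2
= 1 + 16 + 25 + 9 + 25 + 4 + 1 + 4 + 1 = 86
||T||_HS = sqrt(86) = 9.2736

9.2736


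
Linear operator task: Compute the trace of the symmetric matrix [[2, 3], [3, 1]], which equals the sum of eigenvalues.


For a self-adjoint (symmetric) matrix, the eigenvalues are real.
The sum of eigenvalues equals the trace of the matrix.
trace = 2 + 1 = 3

3


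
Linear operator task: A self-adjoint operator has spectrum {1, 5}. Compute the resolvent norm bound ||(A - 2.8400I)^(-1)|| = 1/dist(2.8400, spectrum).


dist(2.8400, {1, 5}) = min(|2.8400 - 1|, |2.8400 - 5|)
= min(1.8400, 2.1600) = 1.8400
Resolvent bound = 1/1.8400 = 0.5435

0.5435


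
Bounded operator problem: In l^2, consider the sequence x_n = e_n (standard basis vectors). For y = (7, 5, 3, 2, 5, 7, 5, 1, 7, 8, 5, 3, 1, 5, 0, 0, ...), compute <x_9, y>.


x_9 = e_9 is the standard basis vector with 1 in position 9.
<x_9, y> = y_9 = 7
As n -> infinity, <x_n, y> -> 0, confirming weak convergence of (x_n) to 0.

7


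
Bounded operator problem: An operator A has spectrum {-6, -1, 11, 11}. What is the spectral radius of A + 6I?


Spectrum of A + 6I = {0, 5, 17, 17}
Spectral radius = max |lambda| over the shifted spectrum
= max(0, 5, 17, 17) = 17

17


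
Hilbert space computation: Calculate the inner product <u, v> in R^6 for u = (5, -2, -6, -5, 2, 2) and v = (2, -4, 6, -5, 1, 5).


Computing the standard inner product <u, v> = sum u_i * v_i
= 5*2 + -2*-4 + -6*6 + -5*-5 + 2*1 + 2*5
= 10 + 8 + -36 + 25 + 2 + 10
= 19

19


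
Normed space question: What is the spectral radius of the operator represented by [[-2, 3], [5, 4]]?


For a 2x2 matrix, eigenvalues satisfy lambda^2 - (trace)*lambda + det = 0
trace = -2 + 4 = 2
det = -2*4 - 3*5 = -23
discriminant = 2^2 - 4*(-23) = 96
spectral radius = max |eigenvalue| = 5.8990

5.8990


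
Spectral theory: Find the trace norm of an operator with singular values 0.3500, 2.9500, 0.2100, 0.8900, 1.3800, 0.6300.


The nuclear norm is the sum of all singular values.
||T||_1 = 0.3500 + 2.9500 + 0.2100 + 0.8900 + 1.3800 + 0.6300
= 6.4100

6.4100


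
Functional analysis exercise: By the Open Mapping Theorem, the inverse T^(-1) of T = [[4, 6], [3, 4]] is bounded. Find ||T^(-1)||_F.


det(T) = 4*4 - 6*3 = -2
T^(-1) = (1/-2) * [[4, -6], [-3, 4]] = [[-2.0000, 3.0000], [1.5000, -2.0000]]
||T^(-1)||_F^2 = (-2.0000)^2 + 3.0000^2 + 1.5000^2 + (-2.0000)^2 = 19.2500
||T^(-1)||_F = sqrt(19.2500) = 4.3875

4.3875


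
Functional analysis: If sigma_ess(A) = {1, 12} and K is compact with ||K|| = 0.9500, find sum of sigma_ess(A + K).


By Weyl's theorem, the essential spectrum is invariant under compact perturbations.
sigma_ess(A + K) = sigma_ess(A) = {1, 12}
Sum = 1 + 12 = 13

13


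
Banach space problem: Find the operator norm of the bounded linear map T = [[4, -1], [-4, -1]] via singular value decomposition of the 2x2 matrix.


A^T A = [[32, 0], [0, 2]]
trace(A^T A) = 34, det(A^T A) = 64
discriminant = 34^2 - 4*64 = 900
Largest eigenvalue of A^T A = (trace + sqrt(disc))/2 = 32.0000
||T|| = sqrt(32.0000) = 5.6569

5.6569


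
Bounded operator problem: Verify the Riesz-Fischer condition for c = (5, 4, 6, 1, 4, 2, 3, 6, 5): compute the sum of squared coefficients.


sum |c_n|^2 = 5^2 + 4^2 + 6^2 + 1^2 + 4^2 + 2^2 + 3^2 + 6^2 + 5^2
= 25 + 16 + 36 + 1 + 16 + 4 + 9 + 36 + 25
= 168

168


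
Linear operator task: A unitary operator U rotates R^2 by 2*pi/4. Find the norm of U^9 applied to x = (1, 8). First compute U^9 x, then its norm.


U is a rotation by theta = 2*pi/4
U^9 = rotation by 9*theta = 18*pi/4 = 2*pi/4 (mod 2*pi)
cos(2*pi/4) = 0.0000, sin(2*pi/4) = 1.0000
U^9 x = (0.0000 * 1 - 1.0000 * 8, 1.0000 * 1 + 0.0000 * 8)
= (-8.0000, 1.0000)
||U^9 x|| = sqrt((-8.0000)^2 + 1.0000^2) = sqrt(65.0000) = 8.0623

8.0623


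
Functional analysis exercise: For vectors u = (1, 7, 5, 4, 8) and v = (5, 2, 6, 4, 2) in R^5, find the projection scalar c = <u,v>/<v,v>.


Computing <u,v> = 1*5 + 7*2 + 5*6 + 4*4 + 8*2 = 81
Computing <v,v> = 5^2 + 2^2 + 6^2 + 4^2 + 2^2 = 85
Projection coefficient = 81/85 = 0.9529

0.9529


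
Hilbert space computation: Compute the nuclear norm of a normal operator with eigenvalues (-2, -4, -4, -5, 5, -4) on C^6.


For a normal operator, singular values equal |eigenvalues|.
Trace norm = sum |lambda_i| = 2 + 4 + 4 + 5 + 5 + 4
= 24

24


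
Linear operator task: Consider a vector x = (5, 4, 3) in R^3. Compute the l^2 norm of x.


The l^2 norm = (sum |x_i|^2)^(1/2)
Sum of 2th powers = 25 + 16 + 9 = 50
||x||_2 = (50)^(1/2) = 7.0711

7.0711


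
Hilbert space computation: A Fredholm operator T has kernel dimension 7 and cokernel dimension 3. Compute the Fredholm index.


The Fredholm index is defined as ind(T) = dim(ker T) - dim(coker T)
= 7 - 3
= 4

4


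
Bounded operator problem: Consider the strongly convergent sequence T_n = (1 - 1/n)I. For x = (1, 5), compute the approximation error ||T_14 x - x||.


T_14 x - x = (1 - 1/14)x - x = -x/14
||x|| = sqrt(26) = 5.0990
||T_14 x - x|| = ||x||/14 = 5.0990/14 = 0.3642

0.3642


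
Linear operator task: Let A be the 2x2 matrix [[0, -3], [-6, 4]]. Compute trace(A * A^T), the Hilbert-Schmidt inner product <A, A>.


trace(A * A^T) = sum of squares of all entries
= 0^2 + (-3)^2 + (-6)^2 + 4^2
= 0 + 9 + 36 + 16
= 61

61


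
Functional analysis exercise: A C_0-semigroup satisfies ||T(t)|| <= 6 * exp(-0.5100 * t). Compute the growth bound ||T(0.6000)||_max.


||T(0.6000)|| <= 6 * exp(-0.5100 * 0.6000)
= 6 * exp(-0.3060)
= 6 * 0.7364
= 4.4183

4.4183


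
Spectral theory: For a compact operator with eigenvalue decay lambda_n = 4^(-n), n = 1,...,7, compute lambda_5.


The eigenvalue formula gives lambda_5 = 1/4^5
= 1/1024
= 9.7656e-04

9.7656e-04


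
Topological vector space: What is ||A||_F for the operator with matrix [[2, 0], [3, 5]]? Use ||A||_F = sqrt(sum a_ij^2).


||A||_F^2 = sum a_ij^2
= 2^2 + 0^2 + 3^2 + 5^2
= 4 + 0 + 9 + 25 = 38
||A||_F = sqrt(38) = 6.1644

6.1644


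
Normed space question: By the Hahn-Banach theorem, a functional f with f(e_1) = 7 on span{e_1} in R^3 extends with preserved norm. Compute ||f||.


The norm of f is given by ||f|| = sup_{||x||=1} |f(x)|.
On span{e_1}, ||e_1|| = 1, so ||f|| = |f(e_1)| / ||e_1||
= |7| / 1 = 7.0000

7.0000


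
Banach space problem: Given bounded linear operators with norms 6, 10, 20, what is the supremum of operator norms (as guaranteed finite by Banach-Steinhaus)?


By the Uniform Boundedness Principle, the supremum of norms is finite.
sup_k ||T_k|| = max(6, 10, 20) = 20

20


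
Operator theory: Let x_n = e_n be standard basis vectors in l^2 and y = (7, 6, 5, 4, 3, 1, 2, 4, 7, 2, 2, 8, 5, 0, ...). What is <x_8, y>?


x_8 = e_8 is the standard basis vector with 1 in position 8.
<x_8, y> = y_8 = 4
As n -> infinity, <x_n, y> -> 0, confirming weak convergence of (x_n) to 0.

4


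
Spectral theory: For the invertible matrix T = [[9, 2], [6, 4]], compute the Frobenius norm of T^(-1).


det(T) = 9*4 - 2*6 = 24
T^(-1) = (1/24) * [[4, -2], [-6, 9]] = [[0.1667, -0.0833], [-0.2500, 0.3750]]
||T^(-1)||_F^2 = 0.1667^2 + (-0.0833)^2 + (-0.2500)^2 + 0.3750^2 = 0.2378
||T^(-1)||_F = sqrt(0.2378) = 0.4877

0.4877


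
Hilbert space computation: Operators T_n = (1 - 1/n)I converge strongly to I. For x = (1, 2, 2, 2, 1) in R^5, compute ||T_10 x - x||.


T_10 x - x = (1 - 1/10)x - x = -x/10
||x|| = sqrt(14) = 3.7417
||T_10 x - x|| = ||x||/10 = 3.7417/10 = 0.3742

0.3742


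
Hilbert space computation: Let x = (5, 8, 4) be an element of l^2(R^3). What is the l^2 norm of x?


The l^2 norm = (sum |x_i|^2)^(1/2)
Sum of 2th powers = 25 + 64 + 16 = 105
||x||_2 = (105)^(1/2) = 10.2470

10.2470


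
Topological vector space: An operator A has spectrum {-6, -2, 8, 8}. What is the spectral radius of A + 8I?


Spectrum of A + 8I = {2, 6, 16, 16}
Spectral radius = max |lambda| over the shifted spectrum
= max(2, 6, 16, 16) = 16

16


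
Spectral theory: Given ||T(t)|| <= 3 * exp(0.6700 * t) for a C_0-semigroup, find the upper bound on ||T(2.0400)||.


||T(2.0400)|| <= 3 * exp(0.6700 * 2.0400)
= 3 * exp(1.3668)
= 3 * 3.9228
= 11.7683

11.7683


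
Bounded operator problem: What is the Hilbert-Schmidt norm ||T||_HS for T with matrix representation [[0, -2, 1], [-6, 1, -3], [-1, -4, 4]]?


The Hilbert-Schmidt norm is sqrt(sum of squares of all entries).
Sum of squares = 0^2 + (-2)^2 + 1^2 + (-6)^2 + 1^2 + (-3)^2 + (-1)^2 + (-4)^2 + 4^2
= 0 + 4 + 1 + 36 + 1 + 9 + 1 + 16 + 16 = 84
||T||_HS = sqrt(84) = 9.1652

9.1652


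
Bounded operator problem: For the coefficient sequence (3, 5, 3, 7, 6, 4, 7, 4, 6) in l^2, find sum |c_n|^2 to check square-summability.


sum |c_n|^2 = 3^2 + 5^2 + 3^2 + 7^2 + 6^2 + 4^2 + 7^2 + 4^2 + 6^2
= 9 + 25 + 9 + 49 + 36 + 16 + 49 + 16 + 36
= 245

245


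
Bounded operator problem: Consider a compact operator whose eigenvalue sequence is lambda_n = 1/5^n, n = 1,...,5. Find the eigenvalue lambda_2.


The eigenvalue formula gives lambda_2 = 1/5^2
= 1/25
= 0.0400

0.0400


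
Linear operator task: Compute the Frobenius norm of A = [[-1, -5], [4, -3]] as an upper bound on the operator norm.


||A||_F^2 = sum a_ij^2
= (-1)^2 + (-5)^2 + 4^2 + (-3)^2
= 1 + 25 + 16 + 9 = 51
||A||_F = sqrt(51) = 7.1414

7.1414


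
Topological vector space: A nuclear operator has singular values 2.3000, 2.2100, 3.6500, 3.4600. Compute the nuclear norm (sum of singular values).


The nuclear norm is the sum of all singular values.
||T||_1 = 2.3000 + 2.2100 + 3.6500 + 3.4600
= 11.6200

11.6200


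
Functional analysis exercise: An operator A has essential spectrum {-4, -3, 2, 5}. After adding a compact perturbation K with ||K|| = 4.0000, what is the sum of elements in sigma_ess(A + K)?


By Weyl's theorem, the essential spectrum is invariant under compact perturbations.
sigma_ess(A + K) = sigma_ess(A) = {-4, -3, 2, 5}
Sum = -4 + -3 + 2 + 5 = 0

0


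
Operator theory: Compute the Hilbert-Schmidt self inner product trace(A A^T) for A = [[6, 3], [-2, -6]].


trace(A * A^T) = sum of squares of all entries
= 6^2 + 3^2 + (-2)^2 + (-6)^2
= 36 + 9 + 4 + 36
= 85

85


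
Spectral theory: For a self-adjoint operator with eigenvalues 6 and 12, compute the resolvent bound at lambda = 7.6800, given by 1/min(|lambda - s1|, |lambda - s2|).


dist(7.6800, {6, 12}) = min(|7.6800 - 6|, |7.6800 - 12|)
= min(1.6800, 4.3200) = 1.6800
Resolvent bound = 1/1.6800 = 0.5952

0.5952


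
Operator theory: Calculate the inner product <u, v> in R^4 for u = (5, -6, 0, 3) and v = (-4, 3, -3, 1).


Computing the standard inner product <u, v> = sum u_i * v_i
= 5*-4 + -6*3 + 0*-3 + 3*1
= -20 + -18 + 0 + 3
= -35

-35


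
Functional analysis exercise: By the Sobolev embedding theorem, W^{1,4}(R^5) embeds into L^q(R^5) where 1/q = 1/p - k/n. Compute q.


Using the Sobolev embedding formula: 1/q = 1/p - k/n
1/q = 1/4 - 1/5 = 1/20
q = 1/(1/20) = 20

20.0000


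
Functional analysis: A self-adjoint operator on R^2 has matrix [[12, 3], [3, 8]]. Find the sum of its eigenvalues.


For a self-adjoint (symmetric) matrix, the eigenvalues are real.
The sum of eigenvalues equals the trace of the matrix.
trace = 12 + 8 = 20

20


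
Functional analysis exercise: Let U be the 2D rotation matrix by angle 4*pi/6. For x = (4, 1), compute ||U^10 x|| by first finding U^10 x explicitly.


U is a rotation by theta = 4*pi/6
U^10 = rotation by 10*theta = 40*pi/6 = 4*pi/6 (mod 2*pi)
cos(4*pi/6) = -0.5000, sin(4*pi/6) = 0.8660
U^10 x = (-0.5000 * 4 - 0.8660 * 1, 0.8660 * 4 + -0.5000 * 1)
= (-2.8660, 2.9641)
||U^10 x|| = sqrt((-2.8660)^2 + 2.9641^2) = sqrt(17.0000) = 4.1231

4.1231


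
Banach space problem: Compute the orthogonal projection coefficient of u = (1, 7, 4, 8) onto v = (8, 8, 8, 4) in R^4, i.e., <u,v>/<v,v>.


Computing <u,v> = 1*8 + 7*8 + 4*8 + 8*4 = 128
Computing <v,v> = 8^2 + 8^2 + 8^2 + 4^2 = 208
Projection coefficient = 128/208 = 0.6154

0.6154


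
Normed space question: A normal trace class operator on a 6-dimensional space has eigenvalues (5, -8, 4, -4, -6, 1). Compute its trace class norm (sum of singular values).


For a normal operator, singular values equal |eigenvalues|.
Trace norm = sum |lambda_i| = 5 + 8 + 4 + 4 + 6 + 1
= 28

28


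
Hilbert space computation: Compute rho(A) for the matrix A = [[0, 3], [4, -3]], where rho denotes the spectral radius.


For a 2x2 matrix, eigenvalues satisfy lambda^2 - (trace)*lambda + det = 0
trace = 0 + -3 = -3
det = 0*-3 - 3*4 = -12
discriminant = (-3)^2 - 4*(-12) = 57
spectral radius = max |eigenvalue| = 5.2749

5.2749


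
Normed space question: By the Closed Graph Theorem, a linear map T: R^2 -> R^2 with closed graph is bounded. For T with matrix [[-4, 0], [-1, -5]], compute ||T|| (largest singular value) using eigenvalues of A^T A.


A^T A = [[17, 5], [5, 25]]
trace(A^T A) = 42, det(A^T A) = 400
discriminant = 42^2 - 4*400 = 164
Largest eigenvalue of A^T A = (trace + sqrt(disc))/2 = 27.4031
||T|| = sqrt(27.4031) = 5.2348

5.2348


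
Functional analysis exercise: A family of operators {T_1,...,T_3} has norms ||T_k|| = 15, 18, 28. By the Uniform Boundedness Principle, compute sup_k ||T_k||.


By the Uniform Boundedness Principle, the supremum of norms is finite.
sup_k ||T_k|| = max(15, 18, 28) = 28

28


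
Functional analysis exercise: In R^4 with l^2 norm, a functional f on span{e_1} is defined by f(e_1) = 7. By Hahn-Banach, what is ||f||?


The norm of f is given by ||f|| = sup_{||x||=1} |f(x)|.
On span{e_1}, ||e_1|| = 1, so ||f|| = |f(e_1)| / ||e_1||
= |7| / 1 = 7.0000

7.0000


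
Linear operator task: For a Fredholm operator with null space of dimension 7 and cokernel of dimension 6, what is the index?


The Fredholm index is defined as ind(T) = dim(ker T) - dim(coker T)
= 7 - 6
= 1

1


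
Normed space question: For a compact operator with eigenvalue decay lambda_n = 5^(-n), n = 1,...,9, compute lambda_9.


The eigenvalue formula gives lambda_9 = 1/5^9
= 1/1953125
= 5.1200e-07

5.1200e-07


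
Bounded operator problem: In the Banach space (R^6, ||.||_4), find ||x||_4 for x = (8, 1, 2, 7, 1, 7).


The l^4 norm = (sum |x_i|^4)^(1/4)
Sum of 4th powers = 4096 + 1 + 16 + 2401 + 1 + 2401 = 8916
||x||_4 = (8916)^(1/4) = 9.7172

9.7172


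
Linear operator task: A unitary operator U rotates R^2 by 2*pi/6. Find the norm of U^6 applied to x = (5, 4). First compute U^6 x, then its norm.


U is a rotation by theta = 2*pi/6
U^6 = rotation by 6*theta = 12*pi/6 = 0*pi/6 (mod 2*pi)
cos(0*pi/6) = 1.0000, sin(0*pi/6) = 0.0000
U^6 x = (1.0000 * 5 - 0.0000 * 4, 0.0000 * 5 + 1.0000 * 4)
= (5.0000, 4.0000)
||U^6 x|| = sqrt(5.0000^2 + 4.0000^2) = sqrt(41.0000) = 6.4031

6.4031


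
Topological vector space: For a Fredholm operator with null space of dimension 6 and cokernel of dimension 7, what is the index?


The Fredholm index is defined as ind(T) = dim(ker T) - dim(coker T)
= 6 - 7
= -1

-1


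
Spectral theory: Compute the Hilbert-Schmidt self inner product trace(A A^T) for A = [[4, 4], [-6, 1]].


trace(A * A^T) = sum of squares of all entries
= 4^2 + 4^2 + (-6)^2 + 1^2
= 16 + 16 + 36 + 1
= 69

69


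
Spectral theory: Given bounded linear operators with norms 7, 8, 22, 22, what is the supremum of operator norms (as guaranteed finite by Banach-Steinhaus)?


By the Uniform Boundedness Principle, the supremum of norms is finite.
sup_k ||T_k|| = max(7, 8, 22, 22) = 22

22


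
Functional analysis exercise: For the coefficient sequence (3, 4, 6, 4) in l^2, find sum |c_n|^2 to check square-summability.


sum |c_n|^2 = 3^2 + 4^2 + 6^2 + 4^2
= 9 + 16 + 36 + 16
= 77

77


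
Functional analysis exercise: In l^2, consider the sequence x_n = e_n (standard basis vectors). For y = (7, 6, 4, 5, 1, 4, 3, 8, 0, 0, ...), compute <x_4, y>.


x_4 = e_4 is the standard basis vector with 1 in position 4.
<x_4, y> = y_4 = 5
As n -> infinity, <x_n, y> -> 0, confirming weak convergence of (x_n) to 0.

5


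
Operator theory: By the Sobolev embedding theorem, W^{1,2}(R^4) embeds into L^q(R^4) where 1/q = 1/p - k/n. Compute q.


Using the Sobolev embedding formula: 1/q = 1/p - k/n
1/q = 1/2 - 1/4 = 1/4
q = 1/(1/4) = 4

4.0000


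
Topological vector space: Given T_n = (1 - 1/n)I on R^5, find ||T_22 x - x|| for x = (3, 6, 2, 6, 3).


T_22 x - x = (1 - 1/22)x - x = -x/22
||x|| = sqrt(94) = 9.6954
||T_22 x - x|| = ||x||/22 = 9.6954/22 = 0.4407

0.4407


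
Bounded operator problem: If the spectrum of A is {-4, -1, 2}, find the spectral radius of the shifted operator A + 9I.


Spectrum of A + 9I = {5, 8, 11}
Spectral radius = max |lambda| over the shifted spectrum
= max(5, 8, 11) = 11

11


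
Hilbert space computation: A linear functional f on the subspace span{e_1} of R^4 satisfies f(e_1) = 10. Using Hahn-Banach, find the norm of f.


The norm of f is given by ||f|| = sup_{||x||=1} |f(x)|.
On span{e_1}, ||e_1|| = 1, so ||f|| = |f(e_1)| / ||e_1||
= |10| / 1 = 10.0000

10.0000


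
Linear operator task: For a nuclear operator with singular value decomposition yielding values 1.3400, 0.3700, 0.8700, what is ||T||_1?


The nuclear norm is the sum of all singular values.
||T||_1 = 1.3400 + 0.3700 + 0.8700
= 2.5800

2.5800


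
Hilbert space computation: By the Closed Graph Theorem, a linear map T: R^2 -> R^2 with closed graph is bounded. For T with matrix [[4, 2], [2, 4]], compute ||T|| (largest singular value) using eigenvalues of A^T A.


A^T A = [[20, 16], [16, 20]]
trace(A^T A) = 40, det(A^T A) = 144
discriminant = 40^2 - 4*144 = 1024
Largest eigenvalue of A^T A = (trace + sqrt(disc))/2 = 36.0000
||T|| = sqrt(36.0000) = 6.0000

6.0000


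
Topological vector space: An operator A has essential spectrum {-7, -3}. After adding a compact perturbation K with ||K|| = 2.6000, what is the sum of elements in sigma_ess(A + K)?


By Weyl's theorem, the essential spectrum is invariant under compact perturbations.
sigma_ess(A + K) = sigma_ess(A) = {-7, -3}
Sum = -7 + -3 = -10

-10


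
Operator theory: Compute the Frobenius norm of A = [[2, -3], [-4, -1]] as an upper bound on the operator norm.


||A||_F^2 = sum a_ij^2
= 2^2 + (-3)^2 + (-4)^2 + (-1)^2
= 4 + 9 + 16 + 1 = 30
||A||_F = sqrt(30) = 5.4772

5.4772


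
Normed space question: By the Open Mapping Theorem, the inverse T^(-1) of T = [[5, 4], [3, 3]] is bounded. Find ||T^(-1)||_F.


det(T) = 5*3 - 4*3 = 3
T^(-1) = (1/3) * [[3, -4], [-3, 5]] = [[1.0000, -1.3333], [-1.0000, 1.6667]]
||T^(-1)||_F^2 = 1.0000^2 + (-1.3333)^2 + (-1.0000)^2 + 1.6667^2 = 6.5556
||T^(-1)||_F = sqrt(6.5556) = 2.5604

2.5604


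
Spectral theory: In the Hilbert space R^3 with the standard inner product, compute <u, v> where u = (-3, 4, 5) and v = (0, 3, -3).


Computing the standard inner product <u, v> = sum u_i * v_i
= -3*0 + 4*3 + 5*-3
= 0 + 12 + -15
= -3

-3


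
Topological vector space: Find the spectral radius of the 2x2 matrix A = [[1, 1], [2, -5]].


For a 2x2 matrix, eigenvalues satisfy lambda^2 - (trace)*lambda + det = 0
trace = 1 + -5 = -4
det = 1*-5 - 1*2 = -7
discriminant = (-4)^2 - 4*(-7) = 44
spectral radius = max |eigenvalue| = 5.3166

5.3166


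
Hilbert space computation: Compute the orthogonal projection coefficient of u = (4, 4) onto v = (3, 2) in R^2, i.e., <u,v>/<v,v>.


Computing <u,v> = 4*3 + 4*2 = 20
Computing <v,v> = 3^2 + 2^2 = 13
Projection coefficient = 20/13 = 1.5385

1.5385


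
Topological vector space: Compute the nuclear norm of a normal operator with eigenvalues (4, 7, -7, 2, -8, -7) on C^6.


For a normal operator, singular values equal |eigenvalues|.
Trace norm = sum |lambda_i| = 4 + 7 + 7 + 2 + 8 + 7
= 35

35


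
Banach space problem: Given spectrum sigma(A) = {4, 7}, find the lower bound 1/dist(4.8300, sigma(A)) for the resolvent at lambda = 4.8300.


dist(4.8300, {4, 7}) = min(|4.8300 - 4|, |4.8300 - 7|)
= min(0.8300, 2.1700) = 0.8300
Resolvent bound = 1/0.8300 = 1.2048

1.2048


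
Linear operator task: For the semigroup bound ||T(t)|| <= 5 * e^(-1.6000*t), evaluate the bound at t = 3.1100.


||T(3.1100)|| <= 5 * exp(-1.6000 * 3.1100)
= 5 * exp(-4.9760)
= 5 * 0.0069
= 0.0345

0.0345


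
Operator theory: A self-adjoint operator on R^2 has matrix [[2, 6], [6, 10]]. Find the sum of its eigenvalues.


For a self-adjoint (symmetric) matrix, the eigenvalues are real.
The sum of eigenvalues equals the trace of the matrix.
trace = 2 + 10 = 12

12


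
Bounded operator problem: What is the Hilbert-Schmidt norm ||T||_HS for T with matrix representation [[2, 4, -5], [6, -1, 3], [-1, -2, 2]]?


The Hilbert-Schmidt norm is sqrt(sum of squares of all entries).
Sum of squares = 2^2 + 4^2 + (-5)^2 + 6^2 + (-1)^2 + 3^2 + (-1)^2 + (-2)^2 + 2^2
= 4 + 16 + 25 + 36 + 1 + 9 + 1 + 4 + 4 = 100
||T||_HS = sqrt(100) = 10.0000

10.0000


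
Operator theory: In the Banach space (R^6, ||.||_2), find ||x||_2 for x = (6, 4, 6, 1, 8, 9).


The l^2 norm = (sum |x_i|^2)^(1/2)
Sum of 2th powers = 36 + 16 + 36 + 1 + 64 + 81 = 234
||x||_2 = (234)^(1/2) = 15.2971

15.2971


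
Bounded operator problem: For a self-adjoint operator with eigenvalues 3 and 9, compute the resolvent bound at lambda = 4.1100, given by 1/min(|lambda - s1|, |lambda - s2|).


dist(4.1100, {3, 9}) = min(|4.1100 - 3|, |4.1100 - 9|)
= min(1.1100, 4.8900) = 1.1100
Resolvent bound = 1/1.1100 = 0.9009

0.9009


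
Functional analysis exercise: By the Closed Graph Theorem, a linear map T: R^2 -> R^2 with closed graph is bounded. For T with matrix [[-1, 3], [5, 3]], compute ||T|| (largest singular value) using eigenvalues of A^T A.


A^T A = [[26, 12], [12, 18]]
trace(A^T A) = 44, det(A^T A) = 324
discriminant = 44^2 - 4*324 = 640
Largest eigenvalue of A^T A = (trace + sqrt(disc))/2 = 34.6491
||T|| = sqrt(34.6491) = 5.8863

5.8863


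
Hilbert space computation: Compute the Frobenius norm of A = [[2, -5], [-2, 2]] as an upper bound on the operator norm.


||A||_F^2 = sum a_ij^2
= 2^2 + (-5)^2 + (-2)^2 + 2^2
= 4 + 25 + 4 + 4 = 37
||A||_F = sqrt(37) = 6.0828

6.0828


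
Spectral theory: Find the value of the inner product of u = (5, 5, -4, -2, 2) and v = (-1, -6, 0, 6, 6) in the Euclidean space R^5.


Computing the standard inner product <u, v> = sum u_i * v_i
= 5*-1 + 5*-6 + -4*0 + -2*6 + 2*6
= -5 + -30 + 0 + -12 + 12
= -35

-35


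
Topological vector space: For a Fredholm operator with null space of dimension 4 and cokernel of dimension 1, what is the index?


The Fredholm index is defined as ind(T) = dim(ker T) - dim(coker T)
= 4 - 1
= 3

3


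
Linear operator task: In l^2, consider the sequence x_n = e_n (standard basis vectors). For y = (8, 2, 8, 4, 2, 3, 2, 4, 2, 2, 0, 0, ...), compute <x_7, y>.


x_7 = e_7 is the standard basis vector with 1 in position 7.
<x_7, y> = y_7 = 2
As n -> infinity, <x_n, y> -> 0, confirming weak convergence of (x_n) to 0.

2


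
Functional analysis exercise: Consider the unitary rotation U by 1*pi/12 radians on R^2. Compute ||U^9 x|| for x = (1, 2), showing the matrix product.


U is a rotation by theta = 1*pi/12
U^9 = rotation by 9*theta = 9*pi/12
cos(9*pi/12) = -0.7071, sin(9*pi/12) = 0.7071
U^9 x = (-0.7071 * 1 - 0.7071 * 2, 0.7071 * 1 + -0.7071 * 2)
= (-2.1213, -0.7071)
||U^9 x|| = sqrt((-2.1213)^2 + (-0.7071)^2) = sqrt(5.0000) = 2.2361

2.2361


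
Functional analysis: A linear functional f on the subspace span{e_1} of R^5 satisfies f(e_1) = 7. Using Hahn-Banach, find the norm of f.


The norm of f is given by ||f|| = sup_{||x||=1} |f(x)|.
On span{e_1}, ||e_1|| = 1, so ||f|| = |f(e_1)| / ||e_1||
= |7| / 1 = 7.0000

7.0000


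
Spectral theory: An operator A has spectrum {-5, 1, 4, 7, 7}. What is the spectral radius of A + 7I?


Spectrum of A + 7I = {2, 8, 11, 14, 14}
Spectral radius = max |lambda| over the shifted spectrum
= max(2, 8, 11, 14, 14) = 14

14


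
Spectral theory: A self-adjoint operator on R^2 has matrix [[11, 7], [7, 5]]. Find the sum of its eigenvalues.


For a self-adjoint (symmetric) matrix, the eigenvalues are real.
The sum of eigenvalues equals the trace of the matrix.
trace = 11 + 5 = 16

16


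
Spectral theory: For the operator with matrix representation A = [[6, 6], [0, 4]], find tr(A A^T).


trace(A * A^T) = sum of squares of all entries
= 6^2 + 6^2 + 0^2 + 4^2
= 36 + 36 + 0 + 16
= 88

88


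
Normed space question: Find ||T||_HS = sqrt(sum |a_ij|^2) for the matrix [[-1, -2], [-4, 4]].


The Hilbert-Schmidt norm is sqrt(sum of squares of all entries).
Sum of squares = (-1)^2 + (-2)^2 + (-4)^2 + 4^2
= 1 + 4 + 16 + 16 = 37
||T||_HS = sqrt(37) = 6.0828

6.0828


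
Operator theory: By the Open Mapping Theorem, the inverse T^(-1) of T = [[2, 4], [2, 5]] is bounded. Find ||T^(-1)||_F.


det(T) = 2*5 - 4*2 = 2
T^(-1) = (1/2) * [[5, -4], [-2, 2]] = [[2.5000, -2.0000], [-1.0000, 1.0000]]
||T^(-1)||_F^2 = 2.5000^2 + (-2.0000)^2 + (-1.0000)^2 + 1.0000^2 = 12.2500
||T^(-1)||_F = sqrt(12.2500) = 3.5000

3.5000


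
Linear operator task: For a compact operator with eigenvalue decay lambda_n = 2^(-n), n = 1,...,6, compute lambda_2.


The eigenvalue formula gives lambda_2 = 1/2^2
= 1/4
= 0.2500

0.2500


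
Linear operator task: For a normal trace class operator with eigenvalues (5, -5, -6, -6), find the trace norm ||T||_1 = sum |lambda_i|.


For a normal operator, singular values equal |eigenvalues|.
Trace norm = sum |lambda_i| = 5 + 5 + 6 + 6
= 22

22


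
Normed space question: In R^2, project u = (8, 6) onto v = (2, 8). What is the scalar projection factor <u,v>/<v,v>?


Computing <u,v> = 8*2 + 6*8 = 64
Computing <v,v> = 2^2 + 8^2 = 68
Projection coefficient = 64/68 = 0.9412

0.9412


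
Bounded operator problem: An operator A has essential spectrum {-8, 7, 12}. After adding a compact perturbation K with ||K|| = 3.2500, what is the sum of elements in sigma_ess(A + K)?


By Weyl's theorem, the essential spectrum is invariant under compact perturbations.
sigma_ess(A + K) = sigma_ess(A) = {-8, 7, 12}
Sum = -8 + 7 + 12 = 11

11


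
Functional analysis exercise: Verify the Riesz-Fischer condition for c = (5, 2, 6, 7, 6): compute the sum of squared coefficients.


sum |c_n|^2 = 5^2 + 2^2 + 6^2 + 7^2 + 6^2
= 25 + 4 + 36 + 49 + 36
= 150

150


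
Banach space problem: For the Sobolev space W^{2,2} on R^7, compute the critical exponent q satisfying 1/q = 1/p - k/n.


Using the Sobolev embedding formula: 1/q = 1/p - k/n
1/q = 1/2 - 2/7 = 3/14
q = 1/(3/14) = 14/3 = 4.6667

4.6667


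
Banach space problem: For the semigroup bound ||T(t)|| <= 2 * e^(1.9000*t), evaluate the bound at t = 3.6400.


||T(3.6400)|| <= 2 * exp(1.9000 * 3.6400)
= 2 * exp(6.9160)
= 2 * 1008.2788
= 2016.5576

2016.5576


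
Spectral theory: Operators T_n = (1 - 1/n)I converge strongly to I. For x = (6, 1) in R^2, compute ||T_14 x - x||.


T_14 x - x = (1 - 1/14)x - x = -x/14
||x|| = sqrt(37) = 6.0828
||T_14 x - x|| = ||x||/14 = 6.0828/14 = 0.4345

0.4345


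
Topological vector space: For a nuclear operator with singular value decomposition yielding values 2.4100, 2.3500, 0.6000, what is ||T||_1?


The nuclear norm is the sum of all singular values.
||T||_1 = 2.4100 + 2.3500 + 0.6000
= 5.3600

5.3600


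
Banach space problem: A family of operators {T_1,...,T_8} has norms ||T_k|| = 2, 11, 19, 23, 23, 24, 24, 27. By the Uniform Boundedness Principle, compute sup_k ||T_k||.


By the Uniform Boundedness Principle, the supremum of norms is finite.
sup_k ||T_k|| = max(2, 11, 19, 23, 23, 24, 24, 27) = 27

27


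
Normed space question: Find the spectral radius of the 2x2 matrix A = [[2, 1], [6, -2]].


For a 2x2 matrix, eigenvalues satisfy lambda^2 - (trace)*lambda + det = 0
trace = 2 + -2 = 0
det = 2*-2 - 1*6 = -10
discriminant = 0^2 - 4*(-10) = 40
spectral radius = max |eigenvalue| = 3.1623

3.1623


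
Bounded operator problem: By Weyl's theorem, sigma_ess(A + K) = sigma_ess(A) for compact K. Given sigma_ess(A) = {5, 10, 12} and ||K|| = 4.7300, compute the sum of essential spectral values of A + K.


By Weyl's theorem, the essential spectrum is invariant under compact perturbations.
sigma_ess(A + K) = sigma_ess(A) = {5, 10, 12}
Sum = 5 + 10 + 12 = 27

27


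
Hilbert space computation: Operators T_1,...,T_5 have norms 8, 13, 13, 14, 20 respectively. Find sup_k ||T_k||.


By the Uniform Boundedness Principle, the supremum of norms is finite.
sup_k ||T_k|| = max(8, 13, 13, 14, 20) = 20

20


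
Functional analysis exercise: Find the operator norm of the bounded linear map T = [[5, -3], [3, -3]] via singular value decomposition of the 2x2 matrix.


A^T A = [[34, -24], [-24, 18]]
trace(A^T A) = 52, det(A^T A) = 36
discriminant = 52^2 - 4*36 = 2560
Largest eigenvalue of A^T A = (trace + sqrt(disc))/2 = 51.2982
||T|| = sqrt(51.2982) = 7.1623

7.1623


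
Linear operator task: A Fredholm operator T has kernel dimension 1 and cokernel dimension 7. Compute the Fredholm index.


The Fredholm index is defined as ind(T) = dim(ker T) - dim(coker T)
= 1 - 7
= -6

-6


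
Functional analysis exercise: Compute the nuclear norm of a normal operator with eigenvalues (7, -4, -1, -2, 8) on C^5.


For a normal operator, singular values equal |eigenvalues|.
Trace norm = sum |lambda_i| = 7 + 4 + 1 + 2 + 8
= 22

22


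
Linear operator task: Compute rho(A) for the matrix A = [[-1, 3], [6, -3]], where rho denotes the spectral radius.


For a 2x2 matrix, eigenvalues satisfy lambda^2 - (trace)*lambda + det = 0
trace = -1 + -3 = -4
det = -1*-3 - 3*6 = -15
discriminant = (-4)^2 - 4*(-15) = 76
spectral radius = max |eigenvalue| = 6.3589

6.3589


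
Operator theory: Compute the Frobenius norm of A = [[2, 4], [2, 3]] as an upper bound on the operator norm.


||A||_F^2 = sum a_ij^2
= 2^2 + 4^2 + 2^2 + 3^2
= 4 + 16 + 4 + 9 = 33
||A||_F = sqrt(33) = 5.7446

5.7446


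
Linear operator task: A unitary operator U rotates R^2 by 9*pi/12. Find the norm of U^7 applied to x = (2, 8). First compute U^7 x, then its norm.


U is a rotation by theta = 9*pi/12
U^7 = rotation by 7*theta = 63*pi/12 = 15*pi/12 (mod 2*pi)
cos(15*pi/12) = -0.7071, sin(15*pi/12) = -0.7071
U^7 x = (-0.7071 * 2 - -0.7071 * 8, -0.7071 * 2 + -0.7071 * 8)
= (4.2426, -7.0711)
||U^7 x|| = sqrt(4.2426^2 + (-7.0711)^2) = sqrt(68.0000) = 8.2462

8.2462


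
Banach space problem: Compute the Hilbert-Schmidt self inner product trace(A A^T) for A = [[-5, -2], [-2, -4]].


trace(A * A^T) = sum of squares of all entries
= (-5)^2 + (-2)^2 + (-2)^2 + (-4)^2
= 25 + 4 + 4 + 16
= 49

49


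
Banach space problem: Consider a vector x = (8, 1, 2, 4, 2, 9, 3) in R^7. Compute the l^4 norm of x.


The l^4 norm = (sum |x_i|^4)^(1/4)
Sum of 4th powers = 4096 + 1 + 16 + 256 + 16 + 6561 + 81 = 11027
||x||_4 = (11027)^(1/4) = 10.2474

10.2474


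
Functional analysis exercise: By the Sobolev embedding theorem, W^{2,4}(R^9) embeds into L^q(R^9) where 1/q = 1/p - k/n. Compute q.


Using the Sobolev embedding formula: 1/q = 1/p - k/n
1/q = 1/4 - 2/9 = 1/36
q = 1/(1/36) = 36

36.0000


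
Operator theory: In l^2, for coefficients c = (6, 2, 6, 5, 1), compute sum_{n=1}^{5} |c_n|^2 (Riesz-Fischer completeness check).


sum |c_n|^2 = 6^2 + 2^2 + 6^2 + 5^2 + 1^2
= 36 + 4 + 36 + 25 + 1
= 102

102


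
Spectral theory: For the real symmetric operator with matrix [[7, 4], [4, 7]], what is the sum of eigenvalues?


For a self-adjoint (symmetric) matrix, the eigenvalues are real.
The sum of eigenvalues equals the trace of the matrix.
trace = 7 + 7 = 14

14


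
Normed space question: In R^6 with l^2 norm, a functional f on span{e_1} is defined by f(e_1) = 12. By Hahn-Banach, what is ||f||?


The norm of f is given by ||f|| = sup_{||x||=1} |f(x)|.
On span{e_1}, ||e_1|| = 1, so ||f|| = |f(e_1)| / ||e_1||
= |12| / 1 = 12.0000

12.0000


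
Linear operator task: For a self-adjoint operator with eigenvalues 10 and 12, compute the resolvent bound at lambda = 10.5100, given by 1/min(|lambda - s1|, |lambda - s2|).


dist(10.5100, {10, 12}) = min(|10.5100 - 10|, |10.5100 - 12|)
= min(0.5100, 1.4900) = 0.5100
Resolvent bound = 1/0.5100 = 1.9608

1.9608


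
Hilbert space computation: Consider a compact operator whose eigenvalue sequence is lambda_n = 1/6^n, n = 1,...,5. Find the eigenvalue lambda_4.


The eigenvalue formula gives lambda_4 = 1/6^4
= 1/1296
= 7.7160e-04

7.7160e-04


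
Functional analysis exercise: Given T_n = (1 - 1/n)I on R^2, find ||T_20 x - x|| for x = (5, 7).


T_20 x - x = (1 - 1/20)x - x = -x/20
||x|| = sqrt(74) = 8.6023
||T_20 x - x|| = ||x||/20 = 8.6023/20 = 0.4301

0.4301


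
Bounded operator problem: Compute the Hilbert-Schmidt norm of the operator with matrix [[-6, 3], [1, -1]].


The Hilbert-Schmidt norm is sqrt(sum of squares of all entries).
Sum of squares = (-6)^2 + 3^2 + 1^2 + (-1)^2
= 36 + 9 + 1 + 1 = 47
||T||_HS = sqrt(47) = 6.8557

6.8557


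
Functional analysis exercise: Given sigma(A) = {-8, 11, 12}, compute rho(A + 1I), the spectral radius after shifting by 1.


Spectrum of A + 1I = {-7, 12, 13}
Spectral radius = max |lambda| over the shifted spectrum
= max(7, 12, 13) = 13

13


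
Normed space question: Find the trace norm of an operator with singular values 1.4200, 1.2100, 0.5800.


The nuclear norm is the sum of all singular values.
||T||_1 = 1.4200 + 1.2100 + 0.5800
= 3.2100

3.2100


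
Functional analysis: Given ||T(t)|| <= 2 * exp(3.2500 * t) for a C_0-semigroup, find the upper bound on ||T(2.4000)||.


||T(2.4000)|| <= 2 * exp(3.2500 * 2.4000)
= 2 * exp(7.8000)
= 2 * 2440.6020
= 4881.2040

4881.2040


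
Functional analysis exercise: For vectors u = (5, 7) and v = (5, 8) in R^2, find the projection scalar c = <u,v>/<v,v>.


Computing <u,v> = 5*5 + 7*8 = 81
Computing <v,v> = 5^2 + 8^2 = 89
Projection coefficient = 81/89 = 0.9101

0.9101


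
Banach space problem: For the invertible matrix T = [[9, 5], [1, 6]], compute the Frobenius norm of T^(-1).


det(T) = 9*6 - 5*1 = 49
T^(-1) = (1/49) * [[6, -5], [-1, 9]] = [[0.1224, -0.1020], [-0.0204, 0.1837]]
||T^(-1)||_F^2 = 0.1224^2 + (-0.1020)^2 + (-0.0204)^2 + 0.1837^2 = 0.0596
||T^(-1)||_F = sqrt(0.0596) = 0.2440

0.2440


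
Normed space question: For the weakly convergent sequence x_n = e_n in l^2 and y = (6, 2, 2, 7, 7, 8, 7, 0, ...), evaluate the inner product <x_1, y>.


x_1 = e_1 is the standard basis vector with 1 in position 1.
<x_1, y> = y_1 = 6
As n -> infinity, <x_n, y> -> 0, confirming weak convergence of (x_n) to 0.

6


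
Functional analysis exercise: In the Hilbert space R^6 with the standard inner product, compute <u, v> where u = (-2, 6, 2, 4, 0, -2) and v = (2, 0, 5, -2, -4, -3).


Computing the standard inner product <u, v> = sum u_i * v_i
= -2*2 + 6*0 + 2*5 + 4*-2 + 0*-4 + -2*-3
= -4 + 0 + 10 + -8 + 0 + 6
= 4

4


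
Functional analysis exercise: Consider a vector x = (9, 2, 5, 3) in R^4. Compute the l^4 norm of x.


The l^4 norm = (sum |x_i|^4)^(1/4)
Sum of 4th powers = 6561 + 16 + 625 + 81 = 7283
||x||_4 = (7283)^(1/4) = 9.2380

9.2380


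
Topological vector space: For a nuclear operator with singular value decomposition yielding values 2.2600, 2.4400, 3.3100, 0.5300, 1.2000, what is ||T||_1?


The nuclear norm is the sum of all singular values.
||T||_1 = 2.2600 + 2.4400 + 3.3100 + 0.5300 + 1.2000
= 9.7400

9.7400
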